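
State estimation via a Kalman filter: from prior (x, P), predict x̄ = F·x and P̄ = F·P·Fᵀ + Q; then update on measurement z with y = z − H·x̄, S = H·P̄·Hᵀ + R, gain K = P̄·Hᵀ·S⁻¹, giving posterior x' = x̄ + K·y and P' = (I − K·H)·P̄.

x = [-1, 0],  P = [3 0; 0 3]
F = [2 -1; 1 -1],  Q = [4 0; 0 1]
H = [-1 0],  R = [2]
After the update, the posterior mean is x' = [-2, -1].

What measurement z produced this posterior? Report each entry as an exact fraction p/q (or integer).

x̄ = F·x = [-2, -1]
P̄ = F·P·Fᵀ + Q = [19 9; 9 7]
S = H·P̄·Hᵀ + R = [21]
K = P̄·Hᵀ·S⁻¹ = [-19/21; -3/7]
x' − x̄ = [0, 0] = K·y
y = (KᵀK)⁻¹·Kᵀ·(x' − x̄) = [0]
z = y + H·x̄ = [0] + [2] = [2]

z = [2]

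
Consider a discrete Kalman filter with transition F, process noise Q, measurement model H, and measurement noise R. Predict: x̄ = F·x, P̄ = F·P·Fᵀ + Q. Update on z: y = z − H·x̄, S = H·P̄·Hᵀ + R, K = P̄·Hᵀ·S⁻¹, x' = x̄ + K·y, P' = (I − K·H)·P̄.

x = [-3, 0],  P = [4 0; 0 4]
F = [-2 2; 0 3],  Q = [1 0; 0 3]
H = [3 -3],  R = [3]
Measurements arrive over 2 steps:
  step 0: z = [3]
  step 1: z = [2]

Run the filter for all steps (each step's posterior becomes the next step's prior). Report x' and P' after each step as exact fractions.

step 0: x̄ = F·x = [6, 0]
step 0: P̄ = F·P·Fᵀ + Q = [33 24; 24 39]
step 0: y = z − H·x̄ = [-15]
step 0: S = H·P̄·Hᵀ + R = [219]
step 0: K = P̄·Hᵀ·S⁻¹ = [9/73; -15/73]
step 0: x' = x̄ + K·y = [303/73, 225/73]
step 0: P' = (I − K·H)·P̄ = [2166/73 2157/73; 2157/73 2172/73]
step 1: x̄ = F·x = [-156/73, 675/73]
step 1: P̄ = F·P·Fᵀ + Q = [169/73 90/73; 90/73 19767/73]
step 1: y = z − H·x̄ = [2639/73]
step 1: S = H·P̄·Hᵀ + R = [178023/73]
step 1: K = P̄·Hᵀ·S⁻¹ = [79/59341; -19677/59341]
step 1: x' = x̄ + K·y = [-123955/59341, -162636/59341]
step 1: P' = (I − K·H)·P̄ = [137122/59341 137043/59341; 137043/59341 156720/59341]

step 0: x' = [303/73, 225/73], P' = [2166/73 2157/73; 2157/73 2172/73]
step 1: x' = [-123955/59341, -162636/59341], P' = [137122/59341 137043/59341; 137043/59341 156720/59341]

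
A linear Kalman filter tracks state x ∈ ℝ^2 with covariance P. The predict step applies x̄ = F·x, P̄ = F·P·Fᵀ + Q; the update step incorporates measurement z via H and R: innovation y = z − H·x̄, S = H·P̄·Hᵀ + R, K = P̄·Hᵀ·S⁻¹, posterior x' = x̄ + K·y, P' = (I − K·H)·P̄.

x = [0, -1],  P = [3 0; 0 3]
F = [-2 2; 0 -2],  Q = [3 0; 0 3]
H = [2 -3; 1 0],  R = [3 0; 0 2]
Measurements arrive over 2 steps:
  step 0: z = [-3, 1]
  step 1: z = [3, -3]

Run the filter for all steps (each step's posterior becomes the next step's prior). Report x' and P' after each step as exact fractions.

step 0: x' = [71/107, 1521/1070], P' = [162/107 102/107; 102/107 987/1070]
step 1: x' = [-39685/21751, -48938/21751], P' = [28842/21751 18348/21751; 18348/21751 74313/87004]

step 0: x̄ = F·x = [-2, 2]
step 0: P̄ = F·P·Fᵀ + Q = [27 -12; -12 15]
step 0: y = z − H·x̄ = [7, 3]
step 0: S = H·P̄·Hᵀ + R = [390 90; 90 29]
step 0: K = P̄·Hᵀ·S⁻¹ = [6/107 81/107; -307/1070 51/107]
step 0: x' = x̄ + K·y = [71/107, 1521/1070]
step 0: P' = (I − K·H)·P̄ = [162/107 102/107; 102/107 987/1070]
step 1: x̄ = F·x = [811/535, -1521/535]
step 1: P̄ = F·P·Fᵀ + Q = [2739/535 66/535; 66/535 3579/535]
step 1: y = z − H·x̄ = [-916/107, -2416/535]
step 1: S = H·P̄·Hᵀ + R = [8796/107 1056/107; 1056/107 3809/535]
step 1: K = P̄·Hᵀ·S⁻¹ = [880/21751 14421/21751; -25385/87004 9174/21751]
step 1: x' = x̄ + K·y = [-39685/21751, -48938/21751]
step 1: P' = (I − K·H)·P̄ = [28842/21751 18348/21751; 18348/21751 74313/87004]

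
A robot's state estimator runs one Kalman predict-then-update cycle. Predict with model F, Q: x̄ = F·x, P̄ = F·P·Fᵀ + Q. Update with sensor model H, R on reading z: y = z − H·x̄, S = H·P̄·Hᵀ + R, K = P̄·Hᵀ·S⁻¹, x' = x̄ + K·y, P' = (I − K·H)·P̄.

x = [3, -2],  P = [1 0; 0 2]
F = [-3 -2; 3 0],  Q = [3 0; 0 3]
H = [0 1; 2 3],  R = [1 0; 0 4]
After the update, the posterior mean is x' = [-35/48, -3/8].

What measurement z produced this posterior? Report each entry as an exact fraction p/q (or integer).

z = [-1, -3]

x̄ = F·x = [-5, 9]
P̄ = F·P·Fᵀ + Q = [20 -9; -9 12]
S = H·P̄·Hᵀ + R = [13 18; 18 84]
K = P̄·Hᵀ·S⁻¹ = [-165/128 331/768; 57/64 3/128]
x' − x̄ = [205/48, -75/8] = K·y
y = (KᵀK)⁻¹·Kᵀ·(x' − x̄) = [-10, -20]
z = y + H·x̄ = [-10, -20] + [9, 17] = [-1, -3]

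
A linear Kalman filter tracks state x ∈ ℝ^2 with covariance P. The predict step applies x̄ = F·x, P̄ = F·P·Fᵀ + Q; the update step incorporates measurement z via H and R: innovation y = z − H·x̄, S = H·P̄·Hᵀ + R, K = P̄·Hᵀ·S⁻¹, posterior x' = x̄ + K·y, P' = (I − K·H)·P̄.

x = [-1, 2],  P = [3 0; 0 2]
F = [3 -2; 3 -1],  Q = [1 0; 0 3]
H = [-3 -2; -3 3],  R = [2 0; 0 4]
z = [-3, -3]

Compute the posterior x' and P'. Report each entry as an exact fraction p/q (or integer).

x̄ = F·x = [-7, -5]
P̄ = F·P·Fᵀ + Q = [36 31; 31 32]
y = z − H·x̄ = [-34, -9]
S = H·P̄·Hᵀ + R = [826 39; 39 58]
K = P̄·Hᵀ·S⁻¹ = [-9275/46387 -5760/46387; -9223/46387 8601/46387]
x' = x̄ + K·y = [42481/46387, 4238/46387]
P' = (I − K·H)·P̄ = [6782/46387 -898/46387; -898/46387 10570/46387]

x' = [42481/46387, 4238/46387]
P' = [6782/46387 -898/46387; -898/46387 10570/46387]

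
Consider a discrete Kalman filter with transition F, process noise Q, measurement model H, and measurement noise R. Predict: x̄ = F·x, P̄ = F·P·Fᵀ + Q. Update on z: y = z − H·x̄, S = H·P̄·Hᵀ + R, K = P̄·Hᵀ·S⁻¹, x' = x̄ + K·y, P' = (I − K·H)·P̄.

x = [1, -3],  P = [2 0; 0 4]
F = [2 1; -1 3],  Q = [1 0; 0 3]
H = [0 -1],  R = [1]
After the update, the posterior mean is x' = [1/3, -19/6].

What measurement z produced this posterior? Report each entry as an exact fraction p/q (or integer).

x̄ = F·x = [-1, -10]
P̄ = F·P·Fᵀ + Q = [13 8; 8 41]
S = H·P̄·Hᵀ + R = [42]
K = P̄·Hᵀ·S⁻¹ = [-4/21; -41/42]
x' − x̄ = [4/3, 41/6] = K·y
y = (KᵀK)⁻¹·Kᵀ·(x' − x̄) = [-7]
z = y + H·x̄ = [-7] + [10] = [3]

z = [3]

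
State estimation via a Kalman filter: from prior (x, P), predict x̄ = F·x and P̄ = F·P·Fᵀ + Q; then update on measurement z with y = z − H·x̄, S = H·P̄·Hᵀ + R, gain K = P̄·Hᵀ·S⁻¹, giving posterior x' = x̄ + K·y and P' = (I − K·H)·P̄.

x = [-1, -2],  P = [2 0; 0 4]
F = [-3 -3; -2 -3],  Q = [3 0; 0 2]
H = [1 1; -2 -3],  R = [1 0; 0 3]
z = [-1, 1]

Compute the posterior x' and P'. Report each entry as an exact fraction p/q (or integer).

x̄ = F·x = [9, 8]
P̄ = F·P·Fᵀ + Q = [57 48; 48 46]
y = z − H·x̄ = [-18, 43]
S = H·P̄·Hᵀ + R = [200 -492; -492 1221]
K = P̄·Hᵀ·S⁻¹ = [423/712 5/178; -59/356 -23/89]
x' = x̄ + K·y = [-173/356, -23/178]
P' = (I − K·H)·P̄ = [1329/712 -453/356; -453/356 197/178]

x' = [-173/356, -23/178]
P' = [1329/712 -453/356; -453/356 197/178]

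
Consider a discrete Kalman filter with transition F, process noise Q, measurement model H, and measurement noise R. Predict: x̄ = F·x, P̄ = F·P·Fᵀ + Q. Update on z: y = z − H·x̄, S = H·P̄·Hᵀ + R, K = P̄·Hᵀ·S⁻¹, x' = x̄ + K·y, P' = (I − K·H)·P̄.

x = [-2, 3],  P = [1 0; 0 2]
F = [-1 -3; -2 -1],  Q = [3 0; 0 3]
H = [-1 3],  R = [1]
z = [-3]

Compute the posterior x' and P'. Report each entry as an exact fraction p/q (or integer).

x' = [-209/28, -191/56]
P' = [307/14 205/28; 205/28 143/56]

x̄ = F·x = [-7, 1]
P̄ = F·P·Fᵀ + Q = [22 8; 8 9]
y = z − H·x̄ = [-13]
S = H·P̄·Hᵀ + R = [56]
K = P̄·Hᵀ·S⁻¹ = [1/28; 19/56]
x' = x̄ + K·y = [-209/28, -191/56]
P' = (I − K·H)·P̄ = [307/14 205/28; 205/28 143/56]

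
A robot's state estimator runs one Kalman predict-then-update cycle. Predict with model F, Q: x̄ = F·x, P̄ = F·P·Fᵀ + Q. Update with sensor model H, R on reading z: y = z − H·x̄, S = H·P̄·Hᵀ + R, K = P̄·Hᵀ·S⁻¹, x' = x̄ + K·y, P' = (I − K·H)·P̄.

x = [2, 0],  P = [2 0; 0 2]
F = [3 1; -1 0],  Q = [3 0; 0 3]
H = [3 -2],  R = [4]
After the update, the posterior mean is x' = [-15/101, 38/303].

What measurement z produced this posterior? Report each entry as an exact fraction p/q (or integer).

z = [-1]

x̄ = F·x = [6, -2]
P̄ = F·P·Fᵀ + Q = [23 -6; -6 5]
S = H·P̄·Hᵀ + R = [303]
K = P̄·Hᵀ·S⁻¹ = [27/101; -28/303]
x' − x̄ = [-621/101, 644/303] = K·y
y = (KᵀK)⁻¹·Kᵀ·(x' − x̄) = [-23]
z = y + H·x̄ = [-23] + [22] = [-1]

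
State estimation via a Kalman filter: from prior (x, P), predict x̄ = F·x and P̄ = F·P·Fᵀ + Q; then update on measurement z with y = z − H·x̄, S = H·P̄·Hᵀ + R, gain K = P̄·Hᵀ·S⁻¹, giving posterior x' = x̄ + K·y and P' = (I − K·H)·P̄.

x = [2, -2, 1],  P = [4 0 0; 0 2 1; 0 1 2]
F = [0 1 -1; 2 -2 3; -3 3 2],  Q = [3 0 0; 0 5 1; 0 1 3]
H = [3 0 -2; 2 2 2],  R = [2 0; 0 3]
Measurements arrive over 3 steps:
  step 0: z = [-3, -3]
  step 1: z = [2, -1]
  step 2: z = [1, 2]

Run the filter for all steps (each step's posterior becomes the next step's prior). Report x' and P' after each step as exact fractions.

step 0: x' = [-195801/46429, 358511/46429, -227954/46429], P' = [168750/46429 -411980/46429 248822/46429; -411980/46429 1061480/46429 -629781/46429; 248822/46429 -629781/46429 389698/46429]
step 1: x' = [155553982/22892939, -4971882413/297608207, 2790958233/297608207], P' = [1140530834/22892939 -2860001480/22892939 1719110838/22892939; -2860001480/22892939 93589229698/297608207 -56184565481/297608207; 1719110838/22892939 -56184565481/297608207 33830123552/297608207]
step 2: x' = [2021942966299/1562719963507, -19983265658934/10939039744549, 15246735811434/10939039744549], P' = [185447427380202/1562719963507 -465870719656476/1562719963507 280018338761250/1562719963507; -465870719656476/1562719963507 8205460963670788/10939039744549 -4929411258552541/10939039744549; 280018338761250/1562719963507 -4929411258552541/10939039744549 2965035502974646/10939039744549]

step 0: x̄ = F·x = [-3, 11, -10]
step 0: P̄ = F·P·Fᵀ + Q = [5 -5 1; -5 35 -18; 1 -18 77]
step 0: y = z − H·x̄ = [-14, 1]
step 0: S = H·P̄·Hᵀ + R = [343 -234; -234 295]
step 0: K = P̄·Hᵀ·S⁻¹ = [4303/46429 3728/46429; 11811/46429 13146/46429; -16465/46429 5826/46429]
step 0: x' = x̄ + K·y = [-195801/46429, 358511/46429, -227954/46429]
step 0: P' = (I − K·H)·P̄ = [168750/46429 -411980/46429 248822/46429; -411980/46429 1061480/46429 -629781/46429; 248822/46429 -629781/46429 389698/46429]
step 1: x̄ = F·x = [586465/46429, -1792486/46429, 1207028/46429]
step 1: P̄ = F·P·Fᵀ + Q = [2850027/46429 -7762563/46429 5017231/46429; -7762563/46429 22499423/46429 -14333538/46429; 5017231/46429 -14333538/46429 9642553/46429]
step 1: y = z − H·x̄ = [747519/46429, -48443/46429]
step 1: S = H·P̄·Hᵀ + R = [4106541/46429 -676814/46429; -676814/46429 3476339/46429]
step 1: K = P̄·Hᵀ·S⁻¹ = [-8314587/22892939 -239872/22892939; 414536621/297608207 149763318/297608207; -307462211/297608207 -4000690/297608207]
step 1: x' = x̄ + K·y = [155553982/22892939, -4971882413/297608207, 2790958233/297608207]
step 1: P' = (I − K·H)·P̄ = [1140530834/22892939 -2860001480/22892939 1719110838/22892939; -2860001480/22892939 93589229698/297608207 -56184565481/297608207; 1719110838/22892939 -56184565481/297608207 33830123552/297608207]
step 2: x̄ = F·x = [-7762840646/297608207, 22361043057/297608207, -15400336071/297608207]
step 2: P̄ = F·P·Fᵀ + Q = [240681308833/297608207 -688648577725/297608207 447877387873/297608207; -688648577725/297608207 1979459905583/297608207 -1286043696476/297608207; 447877387873/297608207 -1286043696476/297608207 838802763509/297608207]
step 2: y = z − H·x̄ = [-554964769/22892939, 2199483734/297608207]
step 2: S = H·P̄·Hᵀ + R = [11339184267/22892939 -237315826/22892939; -237315826/22892939 22149645697/297608207]
step 2: K = P̄·Hᵀ·S⁻¹ = [-1847197690947/1562719963507 -269969010016/1562719963507; 37768702159543/10939039744549 9969778348610/10939039744549; -24842945981521/10939039744549 -2831589499430/10939039744549]
step 2: x' = x̄ + K·y = [2021942966299/1562719963507, -19983265658934/10939039744549, 15246735811434/10939039744549]
step 2: P' = (I − K·H)·P̄ = [185447427380202/1562719963507 -465870719656476/1562719963507 280018338761250/1562719963507; -465870719656476/1562719963507 8205460963670788/10939039744549 -4929411258552541/10939039744549; 280018338761250/1562719963507 -4929411258552541/10939039744549 2965035502974646/10939039744549]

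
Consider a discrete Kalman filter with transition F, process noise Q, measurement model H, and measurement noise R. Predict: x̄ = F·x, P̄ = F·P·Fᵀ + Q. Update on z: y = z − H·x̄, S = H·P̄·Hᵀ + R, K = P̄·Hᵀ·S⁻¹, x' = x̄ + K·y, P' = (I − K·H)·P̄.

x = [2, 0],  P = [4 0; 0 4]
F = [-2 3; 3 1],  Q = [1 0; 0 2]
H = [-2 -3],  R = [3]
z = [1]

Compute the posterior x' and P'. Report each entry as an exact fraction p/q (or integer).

x' = [-2566/449, 1572/449]
P' = [18897/449 -12528/449; -12528/449 8454/449]

x̄ = F·x = [-4, 6]
P̄ = F·P·Fᵀ + Q = [53 -12; -12 42]
y = z − H·x̄ = [11]
S = H·P̄·Hᵀ + R = [449]
K = P̄·Hᵀ·S⁻¹ = [-70/449; -102/449]
x' = x̄ + K·y = [-2566/449, 1572/449]
P' = (I − K·H)·P̄ = [18897/449 -12528/449; -12528/449 8454/449]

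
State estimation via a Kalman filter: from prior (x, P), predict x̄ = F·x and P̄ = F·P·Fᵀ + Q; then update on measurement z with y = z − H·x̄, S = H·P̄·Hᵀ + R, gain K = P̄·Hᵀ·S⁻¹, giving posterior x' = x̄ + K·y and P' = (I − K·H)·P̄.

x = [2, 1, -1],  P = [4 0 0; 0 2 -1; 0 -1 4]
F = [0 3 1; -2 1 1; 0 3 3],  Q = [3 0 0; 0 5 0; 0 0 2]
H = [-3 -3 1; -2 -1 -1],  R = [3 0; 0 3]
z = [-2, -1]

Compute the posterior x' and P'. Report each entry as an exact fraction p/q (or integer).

x' = [74753/34621, -67654/34621, -42398/34621]
P' = [149297/34621 -180493/34621 -92448/34621; -180493/34621 230864/34621 123756/34621; -92448/34621 123756/34621 116778/34621]

x̄ = F·x = [2, -4, 0]
P̄ = F·P·Fᵀ + Q = [19 6 18; 6 25 12; 18 12 38]
y = z − H·x̄ = [-8, -1]
S = H·P̄·Hᵀ + R = [365 247; 247 262]
K = P̄·Hᵀ·S⁻¹ = [380/34621 -8551/34621; -9119/34621 2122/34621; 7618/34621 -18546/34621]
x' = x̄ + K·y = [74753/34621, -67654/34621, -42398/34621]
P' = (I − K·H)·P̄ = [149297/34621 -180493/34621 -92448/34621; -180493/34621 230864/34621 123756/34621; -92448/34621 123756/34621 116778/34621]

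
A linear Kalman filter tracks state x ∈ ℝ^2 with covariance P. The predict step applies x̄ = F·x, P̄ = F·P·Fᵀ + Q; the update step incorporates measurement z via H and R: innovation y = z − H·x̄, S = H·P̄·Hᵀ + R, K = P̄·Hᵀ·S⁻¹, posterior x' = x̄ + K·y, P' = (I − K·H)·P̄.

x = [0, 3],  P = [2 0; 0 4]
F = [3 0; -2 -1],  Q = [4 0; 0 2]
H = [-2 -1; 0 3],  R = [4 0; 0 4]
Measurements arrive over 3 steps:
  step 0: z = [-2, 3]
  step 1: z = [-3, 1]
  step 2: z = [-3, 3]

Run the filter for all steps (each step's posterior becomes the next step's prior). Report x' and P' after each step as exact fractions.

step 0: x̄ = F·x = [0, -3]
step 0: P̄ = F·P·Fᵀ + Q = [22 -12; -12 14]
step 0: y = z − H·x̄ = [-5, 12]
step 0: S = H·P̄·Hᵀ + R = [58 30; 30 130]
step 0: K = P̄·Hᵀ·S⁻¹ = [-77/166 -141/830; 1/166 267/830]
step 0: x' = x̄ + K·y = [233/830, 689/830]
step 0: P' = (I − K·H)·P̄ = [432/415 -94/415; -94/415 178/415]
step 1: x̄ = F·x = [699/830, -231/166]
step 1: P̄ = F·P·Fᵀ + Q = [5548/415 -462/83; -462/83 472/83]
step 1: y = z − H·x̄ = [-2247/830, 859/166]
step 1: S = H·P̄·Hᵀ + R = [16972/415 1356/83; 1356/83 4580/83]
step 1: K = P̄·Hᵀ·S⁻¹ = [-4645/10322 -4371/25805; 113/10322 15789/51610]
step 1: x' = x̄ + K·y = [24441/20644, 1671/10322]
step 1: P' = (I − K·H)·P̄ = [26139/25805 -5828/25805; -5828/25805 10526/25805]
step 2: x̄ = F·x = [73323/20644, -13056/5161]
step 2: P̄ = F·P·Fᵀ + Q = [338471/25805 -27870/5161; -27870/5161 28676/5161]
step 2: y = z − H·x̄ = [16245/10322, 54651/5161]
step 2: S = H·P̄·Hᵀ + R = [1043084/25805 81192/5161; 81192/5161 278728/5161]
step 2: K = P̄·Hᵀ·S⁻¹ = [-1403551/3121682 -1055127/6243364; 16915/1560841 953637/3121682]
step 2: x' = x̄ + K·y = [6584211/6243364, 1127235/1560841]
step 2: P' = (I − K·H)·P̄ = [3158811/3121682 -351709/1560841; -351709/1560841 635758/1560841]

step 0: x' = [233/830, 689/830], P' = [432/415 -94/415; -94/415 178/415]
step 1: x' = [24441/20644, 1671/10322], P' = [26139/25805 -5828/25805; -5828/25805 10526/25805]
step 2: x' = [6584211/6243364, 1127235/1560841], P' = [3158811/3121682 -351709/1560841; -351709/1560841 635758/1560841]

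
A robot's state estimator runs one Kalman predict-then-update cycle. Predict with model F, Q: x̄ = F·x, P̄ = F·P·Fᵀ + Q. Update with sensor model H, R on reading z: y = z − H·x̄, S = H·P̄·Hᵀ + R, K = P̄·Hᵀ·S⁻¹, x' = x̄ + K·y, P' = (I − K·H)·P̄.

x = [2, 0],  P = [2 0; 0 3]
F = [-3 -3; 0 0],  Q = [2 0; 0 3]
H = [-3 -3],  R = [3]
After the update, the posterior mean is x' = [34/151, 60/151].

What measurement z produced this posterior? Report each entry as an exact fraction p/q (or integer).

z = [-2]

x̄ = F·x = [-6, 0]
P̄ = F·P·Fᵀ + Q = [47 0; 0 3]
S = H·P̄·Hᵀ + R = [453]
K = P̄·Hᵀ·S⁻¹ = [-47/151; -3/151]
x' − x̄ = [940/151, 60/151] = K·y
y = (KᵀK)⁻¹·Kᵀ·(x' − x̄) = [-20]
z = y + H·x̄ = [-20] + [18] = [-2]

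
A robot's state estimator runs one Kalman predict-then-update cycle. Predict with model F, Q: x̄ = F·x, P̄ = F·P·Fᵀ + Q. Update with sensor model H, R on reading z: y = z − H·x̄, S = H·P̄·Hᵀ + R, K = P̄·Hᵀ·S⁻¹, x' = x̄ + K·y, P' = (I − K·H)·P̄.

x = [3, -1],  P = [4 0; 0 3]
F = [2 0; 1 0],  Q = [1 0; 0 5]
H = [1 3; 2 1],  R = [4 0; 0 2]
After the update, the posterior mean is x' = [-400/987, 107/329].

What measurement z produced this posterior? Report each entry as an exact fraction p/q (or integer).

z = [1, -1]

x̄ = F·x = [6, 3]
P̄ = F·P·Fᵀ + Q = [17 8; 8 9]
S = H·P̄·Hᵀ + R = [150 117; 117 111]
K = P̄·Hᵀ·S⁻¹ = [-121/987 167/329; 320/987 -115/987]
x' − x̄ = [-6322/987, -880/329] = K·y
y = (KᵀK)⁻¹·Kᵀ·(x' − x̄) = [-14, -16]
z = y + H·x̄ = [-14, -16] + [15, 15] = [1, -1]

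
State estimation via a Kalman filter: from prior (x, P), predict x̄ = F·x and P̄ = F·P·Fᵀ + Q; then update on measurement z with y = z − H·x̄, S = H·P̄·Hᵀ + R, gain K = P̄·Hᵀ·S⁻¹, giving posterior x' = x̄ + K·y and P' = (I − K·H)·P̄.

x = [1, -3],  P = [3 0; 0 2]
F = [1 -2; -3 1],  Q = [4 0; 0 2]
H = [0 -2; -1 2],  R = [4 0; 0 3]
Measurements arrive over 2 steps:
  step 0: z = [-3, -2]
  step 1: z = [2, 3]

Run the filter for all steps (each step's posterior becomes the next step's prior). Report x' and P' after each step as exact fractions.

step 0: x̄ = F·x = [7, -6]
step 0: P̄ = F·P·Fᵀ + Q = [15 -13; -13 31]
step 0: y = z − H·x̄ = [-15, 17]
step 0: S = H·P̄·Hᵀ + R = [128 -150; -150 194]
step 0: K = P̄·Hᵀ·S⁻¹ = [-553/1166 -337/583; -389/1166 75/583]
step 0: x' = x̄ + K·y = [4999/1166, 1389/1166]
step 0: P' = (I − K·H)·P̄ = [2117/583 553/583; 553/583 389/583]
step 1: x̄ = F·x = [2221/1166, -6804/583]
step 1: P̄ = F·P·Fᵀ + Q = [3793/583 -3258/583; -3258/583 17290/583]
step 1: y = z − H·x̄ = [-12442/583, 32935/1166]
step 1: S = H·P̄·Hᵀ + R = [71492/583 -75676/583; -75676/583 87734/583]
step 1: K = P̄·Hᵀ·S⁻¹ = [-89395/233886 -104591/233886; -36538/116943 18919/116943]
step 1: x' = x̄ + K·y = [-400651/155924, -33763/77962]
step 1: P' = (I − K·H)·P̄ = [671353/233886 89395/116943; 89395/116943 73076/116943]

step 0: x' = [4999/1166, 1389/1166], P' = [2117/583 553/583; 553/583 389/583]
step 1: x' = [-400651/155924, -33763/77962], P' = [671353/233886 89395/116943; 89395/116943 73076/116943]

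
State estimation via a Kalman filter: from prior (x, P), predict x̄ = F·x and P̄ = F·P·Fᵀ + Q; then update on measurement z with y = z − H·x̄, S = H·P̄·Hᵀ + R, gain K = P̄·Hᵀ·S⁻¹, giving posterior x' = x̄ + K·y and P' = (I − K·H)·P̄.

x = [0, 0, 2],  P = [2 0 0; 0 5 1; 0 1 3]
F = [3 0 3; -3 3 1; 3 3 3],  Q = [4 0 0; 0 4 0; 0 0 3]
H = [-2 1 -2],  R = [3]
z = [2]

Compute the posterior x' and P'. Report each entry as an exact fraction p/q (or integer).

x̄ = F·x = [6, 2, 6]
P̄ = F·P·Fᵀ + Q = [49 0 54; 0 76 48; 54 48 111]
y = z − H·x̄ = [24]
S = H·P̄·Hᵀ + R = [959]
K = P̄·Hᵀ·S⁻¹ = [-206/959; -20/959; -282/959]
x' = x̄ + K·y = [810/959, 1438/959, -1014/959]
P' = (I − K·H)·P̄ = [4555/959 -4120/959 -6306/959; -4120/959 72484/959 40392/959; -6306/959 40392/959 26925/959]

x' = [810/959, 1438/959, -1014/959]
P' = [4555/959 -4120/959 -6306/959; -4120/959 72484/959 40392/959; -6306/959 40392/959 26925/959]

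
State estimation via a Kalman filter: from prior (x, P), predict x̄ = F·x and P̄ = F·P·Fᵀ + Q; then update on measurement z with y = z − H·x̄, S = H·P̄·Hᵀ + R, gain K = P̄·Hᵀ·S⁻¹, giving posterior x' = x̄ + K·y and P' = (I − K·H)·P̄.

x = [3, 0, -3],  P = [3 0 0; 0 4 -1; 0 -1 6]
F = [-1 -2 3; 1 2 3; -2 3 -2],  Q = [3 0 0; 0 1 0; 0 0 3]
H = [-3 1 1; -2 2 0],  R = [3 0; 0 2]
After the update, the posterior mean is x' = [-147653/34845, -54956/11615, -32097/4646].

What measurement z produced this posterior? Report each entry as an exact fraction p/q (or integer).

x̄ = F·x = [-12, -6, 0]
P̄ = F·P·Fᵀ + Q = [88 35 -67; 35 62 -23; -67 -23 87]
S = H·P̄·Hᵀ + R = [1090 460; 460 322]
K = P̄·Hᵀ·S⁻¹ = [-506/1515 1031/6969; -167/505 1487/2323; 65/202 -433/2323]
x' − x̄ = [270487/34845, 14734/11615, -32097/4646] = K·y
y = (KᵀK)⁻¹·Kᵀ·(x' − x̄) = [-29, -13]
z = y + H·x̄ = [-29, -13] + [30, 12] = [1, -1]

z = [1, -1]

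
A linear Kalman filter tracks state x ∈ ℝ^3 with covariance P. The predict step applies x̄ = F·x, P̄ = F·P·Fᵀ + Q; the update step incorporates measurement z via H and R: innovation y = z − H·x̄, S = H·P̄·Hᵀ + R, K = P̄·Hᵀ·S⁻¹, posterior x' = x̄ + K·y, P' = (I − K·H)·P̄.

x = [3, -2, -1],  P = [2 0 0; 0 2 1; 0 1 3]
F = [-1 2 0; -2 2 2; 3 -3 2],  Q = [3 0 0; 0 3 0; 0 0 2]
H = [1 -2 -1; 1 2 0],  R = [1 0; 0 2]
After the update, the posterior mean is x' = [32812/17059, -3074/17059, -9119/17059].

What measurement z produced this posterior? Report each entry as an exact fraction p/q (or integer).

x̄ = F·x = [-7, -12, 13]
P̄ = F·P·Fᵀ + Q = [13 16 -14; 16 39 -14; -14 -14 38]
S = H·P̄·Hᵀ + R = [116 -101; -101 235]
K = P̄·Hᵀ·S⁻¹ = [3370/17059 4715/17059; -1786/17059 6056/17059; -9882/17059 -7296/17059]
x' − x̄ = [152225/17059, 201634/17059, -230886/17059] = K·y
y = (KᵀK)⁻¹·Kᵀ·(x' − x̄) = [-1, 33]
z = y + H·x̄ = [-1, 33] + [4, -31] = [3, 2]

z = [3, 2]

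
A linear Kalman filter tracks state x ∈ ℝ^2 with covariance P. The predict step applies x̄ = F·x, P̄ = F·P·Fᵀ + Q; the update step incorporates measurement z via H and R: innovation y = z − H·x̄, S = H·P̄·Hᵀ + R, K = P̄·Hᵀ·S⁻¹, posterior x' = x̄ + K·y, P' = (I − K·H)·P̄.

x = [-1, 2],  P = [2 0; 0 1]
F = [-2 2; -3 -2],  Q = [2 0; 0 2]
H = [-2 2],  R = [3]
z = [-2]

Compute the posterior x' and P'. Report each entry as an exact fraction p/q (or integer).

x̄ = F·x = [6, -1]
P̄ = F·P·Fᵀ + Q = [14 8; 8 24]
y = z − H·x̄ = [12]
S = H·P̄·Hᵀ + R = [91]
K = P̄·Hᵀ·S⁻¹ = [-12/91; 32/91]
x' = x̄ + K·y = [402/91, 293/91]
P' = (I − K·H)·P̄ = [1130/91 1112/91; 1112/91 1160/91]

x' = [402/91, 293/91]
P' = [1130/91 1112/91; 1112/91 1160/91]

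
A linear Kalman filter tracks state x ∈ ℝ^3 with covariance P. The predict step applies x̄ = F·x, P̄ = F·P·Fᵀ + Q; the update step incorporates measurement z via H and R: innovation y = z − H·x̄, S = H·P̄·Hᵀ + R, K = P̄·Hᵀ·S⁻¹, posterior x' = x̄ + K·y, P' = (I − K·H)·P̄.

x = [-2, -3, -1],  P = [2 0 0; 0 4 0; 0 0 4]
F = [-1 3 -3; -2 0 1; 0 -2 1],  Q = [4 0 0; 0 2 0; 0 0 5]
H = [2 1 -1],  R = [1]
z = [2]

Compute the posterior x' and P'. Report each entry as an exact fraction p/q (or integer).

x̄ = F·x = [-4, 3, 5]
P̄ = F·P·Fᵀ + Q = [78 -8 -36; -8 14 4; -36 4 25]
y = z − H·x̄ = [12]
S = H·P̄·Hᵀ + R = [456]
K = P̄·Hᵀ·S⁻¹ = [23/57; -1/76; -31/152]
x' = x̄ + K·y = [16/19, 54/19, 97/38]
P' = (I − K·H)·P̄ = [214/57 -106/19 29/19; -106/19 529/38 211/76; 29/19 211/76 917/152]

x' = [16/19, 54/19, 97/38]
P' = [214/57 -106/19 29/19; -106/19 529/38 211/76; 29/19 211/76 917/152]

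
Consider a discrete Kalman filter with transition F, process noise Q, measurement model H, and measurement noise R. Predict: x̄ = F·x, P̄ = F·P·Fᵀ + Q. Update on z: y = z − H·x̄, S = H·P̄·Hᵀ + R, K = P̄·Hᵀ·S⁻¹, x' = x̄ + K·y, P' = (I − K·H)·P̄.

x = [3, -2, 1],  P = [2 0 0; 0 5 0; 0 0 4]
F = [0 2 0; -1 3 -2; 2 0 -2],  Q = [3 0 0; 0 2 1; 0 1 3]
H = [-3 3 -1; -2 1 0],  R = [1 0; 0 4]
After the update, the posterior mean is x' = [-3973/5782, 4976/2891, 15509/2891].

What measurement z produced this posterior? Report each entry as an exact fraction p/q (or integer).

z = [2, 3]

x̄ = F·x = [-4, -11, 4]
P̄ = F·P·Fᵀ + Q = [23 30 0; 30 65 13; 0 13 27]
S = H·P̄·Hᵀ + R = [202 50; 50 41]
K = P̄·Hᵀ·S⁻¹ = [1661/5782 -2141/2891; 1761/2891 -1795/2891; -79/2891 1013/2891]
x' − x̄ = [19155/5782, 36777/2891, 3945/2891] = K·y
y = (KᵀK)⁻¹·Kᵀ·(x' − x̄) = [27, 6]
z = y + H·x̄ = [27, 6] + [-25, -3] = [2, 3]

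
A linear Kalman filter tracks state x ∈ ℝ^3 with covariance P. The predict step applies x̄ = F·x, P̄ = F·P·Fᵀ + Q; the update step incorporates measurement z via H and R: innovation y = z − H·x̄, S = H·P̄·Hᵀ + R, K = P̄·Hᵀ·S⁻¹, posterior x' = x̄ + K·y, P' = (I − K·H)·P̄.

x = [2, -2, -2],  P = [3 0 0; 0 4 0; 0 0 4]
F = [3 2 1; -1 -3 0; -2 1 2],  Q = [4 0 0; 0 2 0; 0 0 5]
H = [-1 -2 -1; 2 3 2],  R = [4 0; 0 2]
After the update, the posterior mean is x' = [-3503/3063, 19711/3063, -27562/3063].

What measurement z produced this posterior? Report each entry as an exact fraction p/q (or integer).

z = [-3, -1]

x̄ = F·x = [0, 4, -10]
P̄ = F·P·Fᵀ + Q = [51 -33 -2; -33 41 -6; -2 -6 37]
S = H·P̄·Hᵀ + R = [96 -141; -141 239]
K = P̄·Hᵀ·S⁻¹ = [3922/3063 767/1021; -3932/3063 -581/1021; 1835/3063 583/1021]
x' − x̄ = [-3503/3063, 7459/3063, 3068/3063] = K·y
y = (KᵀK)⁻¹·Kᵀ·(x' − x̄) = [-5, 7]
z = y + H·x̄ = [-5, 7] + [2, -8] = [-3, -1]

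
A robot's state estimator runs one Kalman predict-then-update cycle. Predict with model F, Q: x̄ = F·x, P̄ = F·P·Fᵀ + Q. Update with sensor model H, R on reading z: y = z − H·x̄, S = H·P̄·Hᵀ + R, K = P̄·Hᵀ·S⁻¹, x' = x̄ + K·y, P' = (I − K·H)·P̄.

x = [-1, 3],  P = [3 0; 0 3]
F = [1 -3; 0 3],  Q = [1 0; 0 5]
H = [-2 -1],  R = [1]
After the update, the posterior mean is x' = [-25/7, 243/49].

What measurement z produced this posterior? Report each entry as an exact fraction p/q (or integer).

z = [2]

x̄ = F·x = [-10, 9]
P̄ = F·P·Fᵀ + Q = [31 -27; -27 32]
S = H·P̄·Hᵀ + R = [49]
K = P̄·Hᵀ·S⁻¹ = [-5/7; 22/49]
x' − x̄ = [45/7, -198/49] = K·y
y = (KᵀK)⁻¹·Kᵀ·(x' − x̄) = [-9]
z = y + H·x̄ = [-9] + [11] = [2]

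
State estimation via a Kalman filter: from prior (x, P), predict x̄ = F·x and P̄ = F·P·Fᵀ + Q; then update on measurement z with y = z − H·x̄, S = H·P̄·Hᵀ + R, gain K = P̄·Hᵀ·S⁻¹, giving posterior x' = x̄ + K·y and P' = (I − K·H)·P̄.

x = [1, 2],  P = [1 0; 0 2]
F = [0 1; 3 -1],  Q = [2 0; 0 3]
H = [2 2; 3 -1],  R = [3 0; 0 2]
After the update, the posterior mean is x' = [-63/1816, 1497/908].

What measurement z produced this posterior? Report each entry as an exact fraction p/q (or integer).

x̄ = F·x = [2, 1]
P̄ = F·P·Fᵀ + Q = [4 -2; -2 14]
S = H·P̄·Hᵀ + R = [59 -12; -12 64]
K = P̄·Hᵀ·S⁻¹ = [53/454 437/1816; 81/227 -223/908]
x' − x̄ = [-3695/1816, 589/908] = K·y
y = (KᵀK)⁻¹·Kᵀ·(x' − x̄) = [-3, -7]
z = y + H·x̄ = [-3, -7] + [6, 5] = [3, -2]

z = [3, -2]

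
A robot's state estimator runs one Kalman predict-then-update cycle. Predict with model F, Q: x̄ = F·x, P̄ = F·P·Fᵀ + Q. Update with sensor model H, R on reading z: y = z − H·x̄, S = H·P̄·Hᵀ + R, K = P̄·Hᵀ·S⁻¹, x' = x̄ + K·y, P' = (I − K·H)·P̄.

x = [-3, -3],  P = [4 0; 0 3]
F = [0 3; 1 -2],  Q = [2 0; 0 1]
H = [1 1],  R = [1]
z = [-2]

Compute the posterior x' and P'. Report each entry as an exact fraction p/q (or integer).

x' = [-5, 29/11]
P' = [18 -17; -17 186/11]

x̄ = F·x = [-9, 3]
P̄ = F·P·Fᵀ + Q = [29 -18; -18 17]
y = z − H·x̄ = [4]
S = H·P̄·Hᵀ + R = [11]
K = P̄·Hᵀ·S⁻¹ = [1; -1/11]
x' = x̄ + K·y = [-5, 29/11]
P' = (I − K·H)·P̄ = [18 -17; -17 186/11]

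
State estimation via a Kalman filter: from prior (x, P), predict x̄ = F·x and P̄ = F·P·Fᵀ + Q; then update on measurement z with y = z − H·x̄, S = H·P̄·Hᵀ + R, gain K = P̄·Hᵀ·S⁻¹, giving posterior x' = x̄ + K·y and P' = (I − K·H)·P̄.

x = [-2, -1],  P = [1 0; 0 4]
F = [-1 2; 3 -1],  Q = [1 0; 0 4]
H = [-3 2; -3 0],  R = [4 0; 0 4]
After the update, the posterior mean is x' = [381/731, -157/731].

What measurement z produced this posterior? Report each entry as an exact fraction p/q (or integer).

z = [-1, -3]

x̄ = F·x = [0, -5]
P̄ = F·P·Fᵀ + Q = [18 -11; -11 17]
S = H·P̄·Hᵀ + R = [366 228; 228 166]
K = P̄·Hᵀ·S⁻¹ = [-76/2193 -203/731; 1799/4386 -533/1462]
x' − x̄ = [381/731, 3498/731] = K·y
y = (KᵀK)⁻¹·Kᵀ·(x' − x̄) = [9, -3]
z = y + H·x̄ = [9, -3] + [-10, 0] = [-1, -3]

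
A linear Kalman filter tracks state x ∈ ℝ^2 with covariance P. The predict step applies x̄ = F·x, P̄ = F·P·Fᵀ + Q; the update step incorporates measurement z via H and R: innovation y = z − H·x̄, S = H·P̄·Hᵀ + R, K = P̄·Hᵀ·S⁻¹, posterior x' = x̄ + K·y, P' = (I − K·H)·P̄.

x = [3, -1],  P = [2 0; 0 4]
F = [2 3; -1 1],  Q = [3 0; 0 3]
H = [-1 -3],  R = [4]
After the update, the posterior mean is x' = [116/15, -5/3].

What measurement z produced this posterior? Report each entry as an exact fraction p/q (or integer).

z = [-3]

x̄ = F·x = [3, -4]
P̄ = F·P·Fᵀ + Q = [47 8; 8 9]
S = H·P̄·Hᵀ + R = [180]
K = P̄·Hᵀ·S⁻¹ = [-71/180; -7/36]
x' − x̄ = [71/15, 7/3] = K·y
y = (KᵀK)⁻¹·Kᵀ·(x' − x̄) = [-12]
z = y + H·x̄ = [-12] + [9] = [-3]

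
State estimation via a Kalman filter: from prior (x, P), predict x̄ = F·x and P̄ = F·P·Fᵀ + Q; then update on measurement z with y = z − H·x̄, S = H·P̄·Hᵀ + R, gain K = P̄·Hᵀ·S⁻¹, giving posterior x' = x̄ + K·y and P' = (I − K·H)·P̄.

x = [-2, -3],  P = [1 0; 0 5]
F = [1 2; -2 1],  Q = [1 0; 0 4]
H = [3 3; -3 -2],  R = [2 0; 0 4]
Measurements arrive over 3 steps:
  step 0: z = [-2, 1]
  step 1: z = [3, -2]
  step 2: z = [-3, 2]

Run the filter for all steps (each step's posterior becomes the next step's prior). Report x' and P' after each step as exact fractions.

step 0: x' = [-4669/2267, 3713/2267], P' = [4972/2267 -5296/2267; -5296/2267 6046/2267]
step 1: x' = [-507876/1441787, 2034369/1441787], P' = [1233492/1441787 -1287216/1441787; -1287216/1441787 1601071/1441787]
step 2: x' = [1251865784/1729215253, -3026413605/1729215253], P' = [1479943148/1729215253 -1543404704/1729215253; -1543404704/1729215253 1917309954/1729215253]

step 0: x̄ = F·x = [-8, 1]
step 0: P̄ = F·P·Fᵀ + Q = [22 8; 8 13]
step 0: y = z − H·x̄ = [19, -21]
step 0: S = H·P̄·Hᵀ + R = [461 -396; -396 350]
step 0: K = P̄·Hᵀ·S⁻¹ = [-486/2267 -1081/2267; 1125/2267 949/2267]
step 0: x' = x̄ + K·y = [-4669/2267, 3713/2267]
step 0: P' = (I − K·H)·P̄ = [4972/2267 -5296/2267; -5296/2267 6046/2267]
step 1: x̄ = F·x = [2757/2267, 13051/2267]
step 1: P̄ = F·P·Fᵀ + Q = [10239/2267 18036/2267; 18036/2267 56186/2267]
step 1: y = z − H·x̄ = [-40623/2267, 29839/2267]
step 1: S = H·P̄·Hᵀ + R = [927007/2267 -699807/2267; -699807/2267 542395/2267]
step 1: K = P̄·Hᵀ·S⁻¹ = [-80586/1441787 -281511/1441787; 941565/2883574 329753/2883574]
step 1: x' = x̄ + K·y = [-507876/1441787, 2034369/1441787]
step 1: P' = (I − K·H)·P̄ = [1233492/1441787 -1287216/1441787; -1287216/1441787 1601071/1441787]
step 2: x̄ = F·x = [3560862/1441787, 3050121/1441787]
step 2: P̄ = F·P·Fᵀ + Q = [3930699/1441787 4596806/1441787; 4596806/1441787 17451051/1441787]
step 2: y = z − H·x̄ = [-24158310/1441787, 19666402/1441787]
step 2: S = H·P̄·Hᵀ + R = [278061832/1441787 -209034687/1441787; -209034687/1441787 166109315/1441787]
step 2: K = P̄·Hᵀ·S⁻¹ = [-95192334/1729215253 -338255009/1729215253; 560857875/1729215253 198898551/1729215253]
step 2: x' = x̄ + K·y = [1251865784/1729215253, -3026413605/1729215253]
step 2: P' = (I − K·H)·P̄ = [1479943148/1729215253 -1543404704/1729215253; -1543404704/1729215253 1917309954/1729215253]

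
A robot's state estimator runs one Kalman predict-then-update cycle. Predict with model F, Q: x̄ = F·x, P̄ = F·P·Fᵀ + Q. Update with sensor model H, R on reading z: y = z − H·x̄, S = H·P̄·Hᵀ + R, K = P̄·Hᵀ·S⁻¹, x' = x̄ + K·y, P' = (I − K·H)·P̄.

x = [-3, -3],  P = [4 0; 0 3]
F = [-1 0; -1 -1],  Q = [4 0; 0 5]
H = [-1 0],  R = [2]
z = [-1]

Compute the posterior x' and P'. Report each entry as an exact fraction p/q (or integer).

x' = [7/5, 26/5]
P' = [8/5 4/5; 4/5 52/5]

x̄ = F·x = [3, 6]
P̄ = F·P·Fᵀ + Q = [8 4; 4 12]
y = z − H·x̄ = [2]
S = H·P̄·Hᵀ + R = [10]
K = P̄·Hᵀ·S⁻¹ = [-4/5; -2/5]
x' = x̄ + K·y = [7/5, 26/5]
P' = (I − K·H)·P̄ = [8/5 4/5; 4/5 52/5]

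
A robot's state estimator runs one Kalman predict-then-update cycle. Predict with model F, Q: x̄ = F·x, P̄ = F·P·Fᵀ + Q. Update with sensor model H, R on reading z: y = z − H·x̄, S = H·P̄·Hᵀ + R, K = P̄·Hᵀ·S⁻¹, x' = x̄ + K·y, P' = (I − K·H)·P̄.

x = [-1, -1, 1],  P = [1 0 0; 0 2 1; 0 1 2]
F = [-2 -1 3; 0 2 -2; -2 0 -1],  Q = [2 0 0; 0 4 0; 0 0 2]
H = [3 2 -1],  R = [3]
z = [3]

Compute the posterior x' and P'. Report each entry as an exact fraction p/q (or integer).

x' = [192/47, -184/47, 61/47]
P' = [265/47 -346/47 58/47; -346/47 1688/141 268/141; 58/47 268/141 1079/141]

x̄ = F·x = [6, -4, 1]
P̄ = F·P·Fᵀ + Q = [20 -8 -1; -8 12 2; -1 2 8]
y = z − H·x̄ = [-6]
S = H·P̄·Hᵀ + R = [141]
K = P̄·Hᵀ·S⁻¹ = [15/47; -2/141; -7/141]
x' = x̄ + K·y = [192/47, -184/47, 61/47]
P' = (I − K·H)·P̄ = [265/47 -346/47 58/47; -346/47 1688/141 268/141; 58/47 268/141 1079/141]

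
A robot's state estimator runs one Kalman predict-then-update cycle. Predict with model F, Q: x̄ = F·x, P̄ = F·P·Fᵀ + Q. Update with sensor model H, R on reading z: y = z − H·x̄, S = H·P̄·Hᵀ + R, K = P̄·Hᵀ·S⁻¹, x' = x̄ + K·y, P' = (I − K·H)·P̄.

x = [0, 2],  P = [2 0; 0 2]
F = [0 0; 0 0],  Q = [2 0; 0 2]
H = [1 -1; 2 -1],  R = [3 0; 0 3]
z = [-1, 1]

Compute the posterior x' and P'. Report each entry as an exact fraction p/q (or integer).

x̄ = F·x = [0, 0]
P̄ = F·P·Fᵀ + Q = [2 0; 0 2]
y = z − H·x̄ = [-1, 1]
S = H·P̄·Hᵀ + R = [7 6; 6 13]
K = P̄·Hᵀ·S⁻¹ = [2/55 16/55; -14/55 -2/55]
x' = x̄ + K·y = [14/55, 12/55]
P' = (I − K·H)·P̄ = [42/55 36/55; 36/55 78/55]

x' = [14/55, 12/55]
P' = [42/55 36/55; 36/55 78/55]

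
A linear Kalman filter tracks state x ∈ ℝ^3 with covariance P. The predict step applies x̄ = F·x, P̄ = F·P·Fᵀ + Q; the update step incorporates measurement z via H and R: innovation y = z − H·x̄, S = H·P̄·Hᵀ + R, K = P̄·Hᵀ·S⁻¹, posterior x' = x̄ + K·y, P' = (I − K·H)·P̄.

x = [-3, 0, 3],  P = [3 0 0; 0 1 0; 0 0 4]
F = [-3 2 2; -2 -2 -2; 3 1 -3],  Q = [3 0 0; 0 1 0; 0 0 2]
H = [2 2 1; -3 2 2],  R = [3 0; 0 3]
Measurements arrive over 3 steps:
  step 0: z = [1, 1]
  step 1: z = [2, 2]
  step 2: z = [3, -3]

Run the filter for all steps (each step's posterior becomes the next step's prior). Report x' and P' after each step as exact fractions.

step 0: x̄ = F·x = [15, 0, -18]
step 0: P̄ = F·P·Fᵀ + Q = [50 -2 -49; -2 33 4; -49 4 66]
step 0: y = z − H·x̄ = [-11, 82]
step 0: S = H·P̄·Hᵀ + R = [205 -57; -57 1493]
step 0: K = P̄·Hᵀ·S⁻¹ = [55807/302816 -48981/302816; 51549/151408 10081/151408; -19473/302816 57467/302816]
step 0: x' = x̄ + K·y = [-88079/302816, 259603/151408, -524191/302816]
step 0: P' = (I − K·H)·P̄ = [174659/302816 -185207/151408 558931/302816; -185207/151408 393875/75704 -1050439/151408; 558931/302816 -1050439/151408 3025475/302816]
step 1: x̄ = F·x = [254267/302816, 11633/18926, 913771/151408]
step 1: P̄ = F·P·Fᵀ + Q = [1815051/302816 -10743/18926 -448773/151408; -10743/18926 128327/9463 266053/9463; -448773/151408 266053/9463 7826091/75704]
step 1: y = z − H·x̄ = [-525675/75704, -2658907/302816]
step 1: S = H·P̄·Hᵀ + R = [5311773/18926 29668171/75704; 29668171/75704 239829995/302816]
step 1: K = P̄·Hᵀ·S⁻¹ = [4864066704/20803240069 -3064687803/20803240069; 2881507594/20803240069 808287880/20803240069; 4592601488/20803240069 4868817898/20803240069]
step 1: x' = x̄ + K·y = [10602558109/20803240069, -14319067858/20803240069, 50909455982/20803240069]
step 1: P' = (I − K·H)·P̄ = [9567195171/20803240069 -14295951282/20803240069 24049712334/20803240069; -14295951282/20803240069 57467920449/20803240069 -77699415552/20803240069; 24049712334/20803240069 -77699415552/20803240069 121077210900/20803240069]
step 2: x̄ = F·x = [41373101921/20803240069, -94385892466/20803240069, -135239761477/20803240069]
step 2: P̄ = F·P·Fᵀ + Q = [124054545102/20803240069 -15674507850/20803240069 -68976687669/20803240069; -15674507850/20803240069 229687310149/20803240069 357694201524/20803240069; -68976687669/20803240069 357694201524/20803240069 1222400018834/20803240069]
step 2: y = z − H·x̄ = [303675062774/20803240069, 520960893442/20803240069]
step 2: S = H·P̄·Hᵀ + R = [3729251152665/20803240069 4727759544827/20803240069; 4727759544827/20803240069 10864617900477/20803240069]
step 2: K = P̄·Hᵀ·S⁻¹ = [18203157473337/79380897375364 -130650182929845/873189871129004; 6031037063039/39690448687682 20228930026717/436594935564502; 15887356567313/79380897375364 194567924387303/873189871129004]
step 2: x' = x̄ + K·y = [31539265784567/19845224343841, -22993992541054/19845224343841, 39704068539775/19845224343841]
step 2: P' = (I − K·H)·P̄ = [384034888048107/873189871129004 -273721318576743/436594935564502 927519694830879/873189871129004; -273721318576743/436594935564502 563352721529406/218297467782251 -1506944025883851/436594935564502; 927519694830879/873189871129004 -1506944025883851/436594935564502 4697019480594975/873189871129004]

step 0: x' = [-88079/302816, 259603/151408, -524191/302816], P' = [174659/302816 -185207/151408 558931/302816; -185207/151408 393875/75704 -1050439/151408; 558931/302816 -1050439/151408 3025475/302816]
step 1: x' = [10602558109/20803240069, -14319067858/20803240069, 50909455982/20803240069], P' = [9567195171/20803240069 -14295951282/20803240069 24049712334/20803240069; -14295951282/20803240069 57467920449/20803240069 -77699415552/20803240069; 24049712334/20803240069 -77699415552/20803240069 121077210900/20803240069]
step 2: x' = [31539265784567/19845224343841, -22993992541054/19845224343841, 39704068539775/19845224343841], P' = [384034888048107/873189871129004 -273721318576743/436594935564502 927519694830879/873189871129004; -273721318576743/436594935564502 563352721529406/218297467782251 -1506944025883851/436594935564502; 927519694830879/873189871129004 -1506944025883851/436594935564502 4697019480594975/873189871129004]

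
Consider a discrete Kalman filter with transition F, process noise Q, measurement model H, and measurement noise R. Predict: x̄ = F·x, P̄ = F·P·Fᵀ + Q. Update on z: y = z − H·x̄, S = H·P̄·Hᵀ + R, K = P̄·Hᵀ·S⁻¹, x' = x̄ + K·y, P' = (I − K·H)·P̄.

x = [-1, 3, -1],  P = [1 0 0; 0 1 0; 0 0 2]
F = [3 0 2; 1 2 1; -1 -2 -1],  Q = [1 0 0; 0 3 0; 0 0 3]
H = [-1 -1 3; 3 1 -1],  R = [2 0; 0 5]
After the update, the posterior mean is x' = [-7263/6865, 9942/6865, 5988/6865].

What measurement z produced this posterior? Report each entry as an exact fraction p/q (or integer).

x̄ = F·x = [-5, 4, -4]
P̄ = F·P·Fᵀ + Q = [18 7 -7; 7 10 -7; -7 -7 10]
S = H·P̄·Hᵀ + R = [218 -220; -220 285]
K = P̄·Hᵀ·S⁻¹ = [185/1373 2352/6865; -247/1373 -38/6865; 418/1373 698/6865]
x' − x̄ = [27062/6865, -17518/6865, 33448/6865] = K·y
y = (KᵀK)⁻¹·Kᵀ·(x' − x̄) = [14, 6]
z = y + H·x̄ = [14, 6] + [-11, -7] = [3, -1]

z = [3, -1]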